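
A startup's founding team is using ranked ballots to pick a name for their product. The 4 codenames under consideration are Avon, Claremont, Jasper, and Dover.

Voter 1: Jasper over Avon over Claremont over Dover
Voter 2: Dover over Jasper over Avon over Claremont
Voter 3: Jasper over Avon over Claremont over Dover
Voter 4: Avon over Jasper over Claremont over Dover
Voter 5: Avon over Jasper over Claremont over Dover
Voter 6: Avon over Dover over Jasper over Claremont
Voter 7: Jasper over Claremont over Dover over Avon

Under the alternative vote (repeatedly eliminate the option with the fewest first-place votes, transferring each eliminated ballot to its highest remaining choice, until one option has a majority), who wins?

Round 1: Avon 3, Jasper 3, Dover 1, Claremont 0. Claremont has the fewest and is eliminated.
Round 2: Avon 3, Jasper 3, Dover 1. Dover has the fewest and is eliminated.
Round 3: Jasper 4, Avon 3. Jasper has a majority.

Jasper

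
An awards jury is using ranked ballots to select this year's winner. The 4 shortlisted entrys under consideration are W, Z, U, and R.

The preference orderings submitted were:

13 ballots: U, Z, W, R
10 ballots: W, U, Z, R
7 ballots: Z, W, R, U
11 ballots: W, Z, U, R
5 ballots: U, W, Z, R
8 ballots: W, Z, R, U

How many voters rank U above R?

Ballots ranking U above R: 13+10+11+5 = 39.
Ballots ranking R above U: 7+8 = 15.
So 39 of 54 voters prefer U to R.

39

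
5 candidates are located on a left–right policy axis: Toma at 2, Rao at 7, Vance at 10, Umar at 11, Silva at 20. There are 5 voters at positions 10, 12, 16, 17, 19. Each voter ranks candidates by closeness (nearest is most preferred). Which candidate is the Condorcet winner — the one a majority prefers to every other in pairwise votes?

With single-peaked preferences on a line, the Condorcet winner is the candidate closest to the median voter.
The median voter (position 16) is closest to Silva at 20.
Check: Silva vs Toma — voters closer to Silva: 4 of 5.

Silva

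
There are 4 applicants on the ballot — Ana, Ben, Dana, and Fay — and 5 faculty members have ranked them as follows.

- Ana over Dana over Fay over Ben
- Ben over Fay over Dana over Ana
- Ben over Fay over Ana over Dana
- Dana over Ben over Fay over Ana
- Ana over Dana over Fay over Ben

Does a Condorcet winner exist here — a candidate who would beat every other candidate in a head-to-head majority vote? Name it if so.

None — there is no Condorcet winner

Head-to-head results (5 voters total):
Ana vs Ben: Ben wins 3–2.
Ana vs Dana: Ana wins 3–2.
Ana vs Fay: Fay wins 3–2.
Ben vs Dana: Dana wins 3–2.
Ben vs Fay: Ben wins 3–2.
Dana vs Fay: Dana wins 3–2.
No candidate beats all others: Ana beats Dana beats Ben beats Ana, a majority cycle.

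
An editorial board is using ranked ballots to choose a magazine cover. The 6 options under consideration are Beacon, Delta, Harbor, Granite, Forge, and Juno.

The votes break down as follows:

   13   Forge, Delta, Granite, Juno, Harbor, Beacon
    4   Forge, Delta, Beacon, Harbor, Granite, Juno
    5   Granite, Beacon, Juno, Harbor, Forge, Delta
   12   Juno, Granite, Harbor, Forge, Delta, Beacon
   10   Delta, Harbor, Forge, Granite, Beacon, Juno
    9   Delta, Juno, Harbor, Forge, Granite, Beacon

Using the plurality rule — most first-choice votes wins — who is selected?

First-place vote totals:
  Beacon: 0
  Delta: 19
  Harbor: 0
  Granite: 5
  Forge: 17
  Juno: 12
Delta has the most first-place votes.

Delta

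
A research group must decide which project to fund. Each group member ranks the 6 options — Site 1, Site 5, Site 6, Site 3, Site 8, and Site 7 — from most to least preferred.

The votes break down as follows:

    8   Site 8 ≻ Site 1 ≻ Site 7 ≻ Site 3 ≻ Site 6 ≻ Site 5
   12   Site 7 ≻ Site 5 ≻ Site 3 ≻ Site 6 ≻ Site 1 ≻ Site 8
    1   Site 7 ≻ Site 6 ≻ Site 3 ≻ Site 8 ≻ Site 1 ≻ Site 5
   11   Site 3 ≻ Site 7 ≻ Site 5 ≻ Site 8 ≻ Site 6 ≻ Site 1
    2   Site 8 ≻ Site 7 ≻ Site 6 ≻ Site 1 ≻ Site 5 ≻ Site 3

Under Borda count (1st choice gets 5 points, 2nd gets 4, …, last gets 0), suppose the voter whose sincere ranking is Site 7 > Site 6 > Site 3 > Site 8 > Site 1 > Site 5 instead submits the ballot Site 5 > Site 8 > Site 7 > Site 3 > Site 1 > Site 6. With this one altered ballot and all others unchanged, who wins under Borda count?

Site 7

Borda totals with the altered ballot: Site 1 49, Site 5 88, Site 6 49, Site 3 109, Site 8 76, Site 7 139.
The winner is unchanged: still Site 7.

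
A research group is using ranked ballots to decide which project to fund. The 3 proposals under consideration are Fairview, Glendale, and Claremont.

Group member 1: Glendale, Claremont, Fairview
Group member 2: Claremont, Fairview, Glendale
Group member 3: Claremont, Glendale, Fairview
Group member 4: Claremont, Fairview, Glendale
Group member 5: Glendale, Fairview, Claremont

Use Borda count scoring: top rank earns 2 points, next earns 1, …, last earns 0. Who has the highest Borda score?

Borda scores:
  Fairview: 0 + 1 + 0 + 1 + 1 = 3
  Glendale: 2 + 0 + 1 + 0 + 2 = 5
  Claremont: 1 + 2 + 2 + 2 + 0 = 7
Claremont has the highest total.

Claremont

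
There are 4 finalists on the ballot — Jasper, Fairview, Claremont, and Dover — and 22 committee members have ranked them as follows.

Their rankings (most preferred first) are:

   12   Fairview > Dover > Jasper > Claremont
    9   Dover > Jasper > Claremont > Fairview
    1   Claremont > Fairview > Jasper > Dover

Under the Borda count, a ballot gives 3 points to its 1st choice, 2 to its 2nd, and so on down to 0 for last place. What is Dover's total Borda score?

51

Borda scores:
  Jasper: 12·1 + 9·2 + 1 = 31
  Fairview: 12·3 + 9·0 + 2 = 38
  Claremont: 12·0 + 9·1 + 3 = 12
  Dover: 12·2 + 9·3 + 0 = 51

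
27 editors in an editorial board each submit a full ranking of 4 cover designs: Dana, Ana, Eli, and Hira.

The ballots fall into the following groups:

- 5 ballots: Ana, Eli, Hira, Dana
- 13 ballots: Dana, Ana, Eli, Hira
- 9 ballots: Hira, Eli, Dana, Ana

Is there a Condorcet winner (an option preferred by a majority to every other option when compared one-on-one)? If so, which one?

There is no Condorcet winner

Head-to-head results (27 voters total):
Dana vs Ana: Dana wins 22–5.
Dana vs Eli: Eli wins 14–13.
Dana vs Hira: Hira wins 14–13.
Ana vs Eli: Ana wins 18–9.
Ana vs Hira: Ana wins 18–9.
Eli vs Hira: Eli wins 18–9.
No candidate beats all others: Dana beats Ana beats Eli beats Dana, a majority cycle.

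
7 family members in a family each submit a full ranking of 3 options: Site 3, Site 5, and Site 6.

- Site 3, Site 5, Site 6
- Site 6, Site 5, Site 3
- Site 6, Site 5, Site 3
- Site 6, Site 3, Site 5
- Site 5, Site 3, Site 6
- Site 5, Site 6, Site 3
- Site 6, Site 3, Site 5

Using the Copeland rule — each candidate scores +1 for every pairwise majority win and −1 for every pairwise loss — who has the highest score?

Site 6

Pairwise results:
  Site 3 vs Site 5: Site 5 wins 4–3.
  Site 3 vs Site 6: Site 6 wins 5–2.
  Site 5 vs Site 6: Site 6 wins 4–3.
Copeland scores (wins − losses):
  Site 3: 0 − 2 = -2
  Site 5: 1 − 1 = 0
  Site 6: 2 − 0 = 2
Site 6 has the best Copeland score.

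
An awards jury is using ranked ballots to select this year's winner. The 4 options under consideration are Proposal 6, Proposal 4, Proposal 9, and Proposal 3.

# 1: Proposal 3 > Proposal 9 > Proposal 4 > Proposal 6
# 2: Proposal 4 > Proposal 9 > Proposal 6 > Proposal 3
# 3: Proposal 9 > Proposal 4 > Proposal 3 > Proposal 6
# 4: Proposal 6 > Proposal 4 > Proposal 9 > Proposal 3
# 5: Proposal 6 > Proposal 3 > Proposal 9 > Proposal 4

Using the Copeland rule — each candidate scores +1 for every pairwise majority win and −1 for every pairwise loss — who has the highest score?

Proposal 9

Pairwise results:
  Proposal 6 vs Proposal 4: Proposal 4 wins 3–2.
  Proposal 6 vs Proposal 9: Proposal 9 wins 3–2.
  Proposal 6 vs Proposal 3: Proposal 6 wins 3–2.
  Proposal 4 vs Proposal 9: Proposal 9 wins 3–2.
  Proposal 4 vs Proposal 3: Proposal 4 wins 3–2.
  Proposal 9 vs Proposal 3: Proposal 9 wins 3–2.
Copeland scores (wins − losses):
  Proposal 6: 1 − 2 = -1
  Proposal 4: 2 − 1 = 1
  Proposal 9: 3 − 0 = 3
  Proposal 3: 0 − 3 = -3
Proposal 9 has the best Copeland score.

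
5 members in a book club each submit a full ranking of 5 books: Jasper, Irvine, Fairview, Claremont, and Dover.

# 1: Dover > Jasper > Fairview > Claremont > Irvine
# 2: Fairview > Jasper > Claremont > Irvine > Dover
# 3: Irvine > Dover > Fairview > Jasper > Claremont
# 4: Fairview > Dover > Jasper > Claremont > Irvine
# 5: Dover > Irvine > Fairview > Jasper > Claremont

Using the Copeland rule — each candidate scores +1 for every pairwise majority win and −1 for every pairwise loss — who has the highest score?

Dover

Pairwise results:
  Jasper vs Irvine: Jasper wins 3–2.
  Jasper vs Fairview: Fairview wins 4–1.
  Jasper vs Claremont: Jasper wins 5–0.
  Jasper vs Dover: Dover wins 4–1.
  Irvine vs Fairview: Fairview wins 3–2.
  Irvine vs Claremont: Claremont wins 3–2.
  Irvine vs Dover: Dover wins 3–2.
  Fairview vs Claremont: Fairview wins 5–0.
  Fairview vs Dover: Dover wins 3–2.
  Claremont vs Dover: Dover wins 4–1.
Copeland scores (wins − losses):
  Jasper: 2 − 2 = 0
  Irvine: 0 − 4 = -4
  Fairview: 3 − 1 = 2
  Claremont: 1 − 3 = -2
  Dover: 4 − 0 = 4
Dover has the best Copeland score.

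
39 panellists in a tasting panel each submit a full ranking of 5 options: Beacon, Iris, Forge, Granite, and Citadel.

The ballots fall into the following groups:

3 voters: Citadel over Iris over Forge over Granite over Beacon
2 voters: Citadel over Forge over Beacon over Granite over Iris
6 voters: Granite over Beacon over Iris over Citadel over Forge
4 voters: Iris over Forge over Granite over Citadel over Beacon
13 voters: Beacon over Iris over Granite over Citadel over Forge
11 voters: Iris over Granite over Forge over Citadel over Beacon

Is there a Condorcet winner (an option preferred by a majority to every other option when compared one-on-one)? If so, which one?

Head-to-head results (39 voters total):
Beacon vs Iris: Beacon wins 21–18.
Beacon vs Forge: Forge wins 20–19.
Beacon vs Granite: Granite wins 24–15.
Beacon vs Citadel: Citadel wins 20–19.
Iris vs Forge: Iris wins 37–2.
Iris vs Granite: Iris wins 31–8.
Iris vs Citadel: Iris wins 34–5.
Forge vs Granite: Granite wins 30–9.
Forge vs Citadel: Citadel wins 24–15.
Granite vs Citadel: Granite wins 34–5.
No candidate beats all others: Beacon beats Iris beats Forge beats Beacon, a majority cycle.

None — there is no Condorcet winner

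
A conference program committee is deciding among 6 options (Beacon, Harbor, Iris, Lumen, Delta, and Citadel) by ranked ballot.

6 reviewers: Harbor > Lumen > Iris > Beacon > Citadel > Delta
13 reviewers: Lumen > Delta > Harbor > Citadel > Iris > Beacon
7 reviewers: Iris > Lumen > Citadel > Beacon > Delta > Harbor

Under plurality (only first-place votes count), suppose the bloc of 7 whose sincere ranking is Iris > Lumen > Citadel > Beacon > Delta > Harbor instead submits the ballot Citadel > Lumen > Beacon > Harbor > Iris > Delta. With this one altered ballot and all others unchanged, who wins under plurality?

First-place totals with the altered ballot: Beacon 0, Harbor 6, Iris 0, Lumen 13, Delta 0, Citadel 7.
The winner is unchanged: still Lumen.

Lumen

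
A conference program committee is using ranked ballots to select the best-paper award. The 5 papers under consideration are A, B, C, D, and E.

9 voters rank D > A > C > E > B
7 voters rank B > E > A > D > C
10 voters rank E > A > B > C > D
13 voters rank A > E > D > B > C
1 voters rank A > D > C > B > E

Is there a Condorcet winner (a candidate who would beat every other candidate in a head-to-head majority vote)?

Head-to-head results (40 voters total):
A vs B: A wins 33–7.
A vs C: A wins 40–0.
A vs D: A wins 31–9.
A vs E: A wins 23–17.
B vs C: B wins 30–10.
B vs D: D wins 23–17.
B vs E: E wins 32–8.
C vs D: D wins 30–10.
C vs E: E wins 30–10.
D vs E: E wins 30–10.
A beats each rival — B (33–7), C (40–0), D (31–9), E (23–17) — so A is the Condorcet winner.

Yes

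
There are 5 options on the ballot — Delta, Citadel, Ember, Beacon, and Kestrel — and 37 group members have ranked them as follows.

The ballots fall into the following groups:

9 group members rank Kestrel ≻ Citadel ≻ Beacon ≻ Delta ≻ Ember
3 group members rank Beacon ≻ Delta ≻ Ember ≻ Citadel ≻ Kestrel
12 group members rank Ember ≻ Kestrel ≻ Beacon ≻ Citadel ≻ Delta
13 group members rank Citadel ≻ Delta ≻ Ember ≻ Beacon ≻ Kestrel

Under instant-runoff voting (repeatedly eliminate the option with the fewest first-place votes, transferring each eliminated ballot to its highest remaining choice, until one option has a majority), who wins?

Citadel

Round 1: Citadel 13, Ember 12, Kestrel 9, Beacon 3, Delta 0. Delta has the fewest and is eliminated.
Round 2: Citadel 13, Ember 12, Kestrel 9, Beacon 3. Beacon has the fewest and is eliminated.
Round 3: Ember 15, Citadel 13, Kestrel 9. Kestrel has the fewest and is eliminated.
Round 4: Citadel 22, Ember 15. Citadel has a majority.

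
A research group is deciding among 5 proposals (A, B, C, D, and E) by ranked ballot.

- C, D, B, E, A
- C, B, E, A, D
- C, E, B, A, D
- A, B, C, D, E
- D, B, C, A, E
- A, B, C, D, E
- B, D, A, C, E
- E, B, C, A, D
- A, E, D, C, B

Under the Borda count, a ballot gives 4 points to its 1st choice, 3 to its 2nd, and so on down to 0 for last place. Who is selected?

B

Borda scores:
  A: 0 + 1 + 1 + 4 + 1 + 4 + 2 + 1 + 4 = 18
  B: 2 + 3 + 2 + 3 + 3 + 3 + 4 + 3 + 0 = 23
  C: 4 + 4 + 4 + 2 + 2 + 2 + 1 + 2 + 1 = 22
  D: 3 + 0 + 0 + 1 + 4 + 1 + 3 + 0 + 2 = 14
  E: 1 + 2 + 3 + 0 + 0 + 0 + 0 + 4 + 3 = 13
B has the highest total.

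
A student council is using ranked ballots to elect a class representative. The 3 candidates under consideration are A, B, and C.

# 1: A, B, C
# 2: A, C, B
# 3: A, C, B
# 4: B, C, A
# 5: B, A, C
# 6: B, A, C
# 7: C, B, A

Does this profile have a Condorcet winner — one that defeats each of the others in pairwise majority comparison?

Yes

Head-to-head results (7 voters total):
A vs B: B wins 4–3.
A vs C: A wins 5–2.
B vs C: B wins 4–3.
B beats each rival — A (4–3), C (4–3) — so B is the Condorcet winner.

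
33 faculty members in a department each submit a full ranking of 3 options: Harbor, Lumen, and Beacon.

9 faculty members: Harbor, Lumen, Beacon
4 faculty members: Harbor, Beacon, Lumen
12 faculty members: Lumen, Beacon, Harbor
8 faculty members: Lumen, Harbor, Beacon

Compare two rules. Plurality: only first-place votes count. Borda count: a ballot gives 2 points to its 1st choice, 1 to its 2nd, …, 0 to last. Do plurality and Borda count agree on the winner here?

Yes

Plurality first-place counts: Harbor 13, Lumen 20, Beacon 0 → Lumen.
Borda totals: Harbor 34, Lumen 49, Beacon 16 → Lumen.
The two rules agree on Lumen.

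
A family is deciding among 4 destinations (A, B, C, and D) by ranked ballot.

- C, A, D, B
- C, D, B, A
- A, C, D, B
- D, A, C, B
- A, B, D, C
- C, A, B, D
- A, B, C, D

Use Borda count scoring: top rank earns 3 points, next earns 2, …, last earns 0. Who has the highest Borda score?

Borda scores:
  A: 2 + 0 + 3 + 2 + 3 + 2 + 3 = 15
  B: 0 + 1 + 0 + 0 + 2 + 1 + 2 = 6
  C: 3 + 3 + 2 + 1 + 0 + 3 + 1 = 13
  D: 1 + 2 + 1 + 3 + 1 + 0 + 0 = 8
A has the highest total.

A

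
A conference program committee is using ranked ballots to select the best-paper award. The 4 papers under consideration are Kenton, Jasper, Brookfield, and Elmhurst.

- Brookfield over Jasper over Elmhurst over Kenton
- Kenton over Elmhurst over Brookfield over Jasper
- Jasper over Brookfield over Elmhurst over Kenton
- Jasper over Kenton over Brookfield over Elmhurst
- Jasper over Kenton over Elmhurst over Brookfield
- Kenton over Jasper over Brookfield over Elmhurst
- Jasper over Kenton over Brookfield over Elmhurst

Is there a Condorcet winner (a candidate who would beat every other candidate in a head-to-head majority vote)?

Yes

Head-to-head results (7 voters total):
Kenton vs Jasper: Jasper wins 5–2.
Kenton vs Brookfield: Kenton wins 5–2.
Kenton vs Elmhurst: Kenton wins 5–2.
Jasper vs Brookfield: Jasper wins 5–2.
Jasper vs Elmhurst: Jasper wins 6–1.
Brookfield vs Elmhurst: Brookfield wins 5–2.
Jasper beats each rival — Kenton (5–2), Brookfield (5–2), Elmhurst (6–1) — so Jasper is the Condorcet winner.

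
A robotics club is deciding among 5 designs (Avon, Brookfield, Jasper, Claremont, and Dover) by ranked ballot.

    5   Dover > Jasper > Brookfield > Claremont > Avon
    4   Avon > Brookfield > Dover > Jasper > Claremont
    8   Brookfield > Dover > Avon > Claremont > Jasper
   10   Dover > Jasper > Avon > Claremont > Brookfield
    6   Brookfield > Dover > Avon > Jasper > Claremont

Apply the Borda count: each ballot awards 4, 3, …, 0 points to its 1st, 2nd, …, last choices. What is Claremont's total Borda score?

23

Borda scores:
  Avon: 5·0 + 4·4 + 8·2 + 10·2 + 6·2 = 64
  Brookfield: 5·2 + 4·3 + 8·4 + 10·0 + 6·4 = 78
  Jasper: 5·3 + 4·1 + 8·0 + 10·3 + 6·1 = 55
  Claremont: 5·1 + 4·0 + 8·1 + 10·1 + 6·0 = 23
  Dover: 5·4 + 4·2 + 8·3 + 10·4 + 6·3 = 110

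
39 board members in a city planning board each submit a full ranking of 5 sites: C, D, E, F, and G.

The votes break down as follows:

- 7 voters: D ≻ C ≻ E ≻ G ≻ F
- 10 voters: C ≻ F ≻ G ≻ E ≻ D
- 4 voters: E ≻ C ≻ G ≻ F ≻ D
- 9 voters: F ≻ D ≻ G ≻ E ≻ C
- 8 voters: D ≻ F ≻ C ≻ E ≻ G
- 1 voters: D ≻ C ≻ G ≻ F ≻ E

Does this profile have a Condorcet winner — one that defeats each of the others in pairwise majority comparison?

No

Head-to-head results (39 voters total):
C vs D: D wins 25–14.
C vs E: C wins 26–13.
C vs F: C wins 22–17.
C vs G: C wins 30–9.
D vs E: D wins 25–14.
D vs F: F wins 23–16.
D vs G: D wins 25–14.
E vs F: F wins 28–11.
E vs G: G wins 20–19.
F vs G: F wins 27–12.
No candidate beats all others: C beats F beats D beats C, a majority cycle.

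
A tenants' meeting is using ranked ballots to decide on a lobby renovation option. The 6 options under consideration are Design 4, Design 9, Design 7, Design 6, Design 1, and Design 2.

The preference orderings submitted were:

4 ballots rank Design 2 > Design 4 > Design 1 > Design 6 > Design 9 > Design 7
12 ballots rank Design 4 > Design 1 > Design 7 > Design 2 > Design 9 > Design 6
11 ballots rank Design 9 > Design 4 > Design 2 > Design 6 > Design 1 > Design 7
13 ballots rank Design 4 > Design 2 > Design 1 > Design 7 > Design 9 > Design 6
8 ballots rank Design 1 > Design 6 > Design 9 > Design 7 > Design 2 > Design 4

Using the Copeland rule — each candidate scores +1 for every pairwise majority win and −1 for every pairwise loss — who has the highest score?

Design 4

Pairwise results:
  Design 4 vs Design 9: Design 4 wins 29–19.
  Design 4 vs Design 7: Design 4 wins 40–8.
  Design 4 vs Design 6: Design 4 wins 40–8.
  Design 4 vs Design 1: Design 4 wins 40–8.
  Design 4 vs Design 2: Design 4 wins 36–12.
  Design 9 vs Design 7: Design 7 wins 25–23.
  Design 9 vs Design 6: Design 9 wins 36–12.
  Design 9 vs Design 1: Design 1 wins 37–11.
  Design 9 vs Design 2: Design 2 wins 29–19.
  Design 7 vs Design 6: Design 7 wins 25–23.
  Design 7 vs Design 1: Design 1 wins 48–0.
  Design 7 vs Design 2: Design 2 wins 28–20.
  Design 6 vs Design 1: Design 1 wins 37–11.
  Design 6 vs Design 2: Design 2 wins 40–8.
  Design 1 vs Design 2: Design 2 wins 28–20.
Copeland scores (wins − losses):
  Design 4: 5 − 0 = 5
  Design 9: 1 − 4 = -3
  Design 7: 2 − 3 = -1
  Design 6: 0 − 5 = -5
  Design 1: 3 − 2 = 1
  Design 2: 4 − 1 = 3
Design 4 has the best Copeland score.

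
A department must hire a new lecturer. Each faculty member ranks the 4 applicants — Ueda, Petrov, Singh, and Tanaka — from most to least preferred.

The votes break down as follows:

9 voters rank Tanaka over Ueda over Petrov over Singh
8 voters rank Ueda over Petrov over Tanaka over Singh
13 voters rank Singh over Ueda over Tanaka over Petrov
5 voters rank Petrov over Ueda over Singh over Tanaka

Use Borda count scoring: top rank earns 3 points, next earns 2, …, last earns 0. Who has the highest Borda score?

Ueda

Borda scores:
  Ueda: 9·2 + 8·3 + 13·2 + 5·2 = 78
  Petrov: 9·1 + 8·2 + 13·0 + 5·3 = 40
  Singh: 9·0 + 8·0 + 13·3 + 5·1 = 44
  Tanaka: 9·3 + 8·1 + 13·1 + 5·0 = 48
Ueda has the highest total.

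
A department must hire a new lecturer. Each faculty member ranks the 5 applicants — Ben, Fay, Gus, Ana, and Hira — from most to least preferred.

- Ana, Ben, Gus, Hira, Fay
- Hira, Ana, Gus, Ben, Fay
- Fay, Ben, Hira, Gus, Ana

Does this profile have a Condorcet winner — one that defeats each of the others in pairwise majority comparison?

No

Head-to-head results (3 voters total):
Ben vs Fay: Ben wins 2–1.
Ben vs Gus: Ben wins 2–1.
Ben vs Ana: Ana wins 2–1.
Ben vs Hira: Ben wins 2–1.
Fay vs Gus: Gus wins 2–1.
Fay vs Ana: Ana wins 2–1.
Fay vs Hira: Hira wins 2–1.
Gus vs Ana: Ana wins 2–1.
Gus vs Hira: Hira wins 2–1.
Ana vs Hira: Hira wins 2–1.
No candidate beats all others: Ben beats Hira beats Ana beats Ben, a majority cycle.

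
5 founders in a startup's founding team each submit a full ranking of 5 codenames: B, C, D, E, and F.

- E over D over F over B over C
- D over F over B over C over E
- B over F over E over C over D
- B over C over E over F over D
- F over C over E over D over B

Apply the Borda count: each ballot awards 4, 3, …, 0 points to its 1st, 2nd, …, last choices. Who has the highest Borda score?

Borda scores:
  B: 1 + 2 + 4 + 4 + 0 = 11
  C: 0 + 1 + 1 + 3 + 3 = 8
  D: 3 + 4 + 0 + 0 + 1 = 8
  E: 4 + 0 + 2 + 2 + 2 = 10
  F: 2 + 3 + 3 + 1 + 4 = 13
F has the highest total.

F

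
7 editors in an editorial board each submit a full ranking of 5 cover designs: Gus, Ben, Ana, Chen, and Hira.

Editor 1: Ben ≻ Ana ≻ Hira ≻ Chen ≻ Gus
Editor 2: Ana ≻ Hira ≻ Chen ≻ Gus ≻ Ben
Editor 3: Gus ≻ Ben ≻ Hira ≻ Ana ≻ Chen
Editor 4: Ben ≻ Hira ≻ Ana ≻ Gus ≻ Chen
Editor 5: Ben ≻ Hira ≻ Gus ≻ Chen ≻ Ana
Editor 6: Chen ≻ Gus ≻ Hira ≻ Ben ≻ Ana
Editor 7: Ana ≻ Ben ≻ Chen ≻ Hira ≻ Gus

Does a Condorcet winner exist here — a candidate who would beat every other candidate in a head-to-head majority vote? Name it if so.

Head-to-head results (7 voters total):
Gus vs Ben: Ben wins 4–3.
Gus vs Ana: Ana wins 4–3.
Gus vs Chen: Chen wins 4–3.
Gus vs Hira: Hira wins 5–2.
Ben vs Ana: Ben wins 5–2.
Ben vs Chen: Ben wins 5–2.
Ben vs Hira: Ben wins 5–2.
Ana vs Chen: Ana wins 5–2.
Ana vs Hira: Hira wins 4–3.
Chen vs Hira: Hira wins 5–2.
Ben beats each rival — Gus (4–3), Ana (5–2), Chen (5–2), Hira (5–2) — so Ben is the Condorcet winner.

Ben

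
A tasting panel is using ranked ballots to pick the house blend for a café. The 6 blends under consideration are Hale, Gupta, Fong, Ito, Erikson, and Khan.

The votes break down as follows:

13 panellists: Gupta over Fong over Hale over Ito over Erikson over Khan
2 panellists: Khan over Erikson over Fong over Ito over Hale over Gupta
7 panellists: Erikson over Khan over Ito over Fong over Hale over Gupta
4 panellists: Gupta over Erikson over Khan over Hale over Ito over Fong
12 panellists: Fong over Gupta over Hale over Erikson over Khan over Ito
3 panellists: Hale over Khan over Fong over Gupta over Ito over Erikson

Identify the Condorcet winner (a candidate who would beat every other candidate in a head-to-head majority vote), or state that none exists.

Fong

Head-to-head results (41 voters total):
Hale vs Gupta: Gupta wins 29–12.
Hale vs Fong: Fong wins 34–7.
Hale vs Ito: Hale wins 32–9.
Hale vs Erikson: Hale wins 28–13.
Hale vs Khan: Hale wins 28–13.
Gupta vs Fong: Fong wins 24–17.
Gupta vs Ito: Gupta wins 32–9.
Gupta vs Erikson: Gupta wins 32–9.
Gupta vs Khan: Gupta wins 29–12.
Fong vs Ito: Fong wins 30–11.
Fong vs Erikson: Fong wins 28–13.
Fong vs Khan: Fong wins 25–16.
Ito vs Erikson: Erikson wins 25–16.
Ito vs Khan: Khan wins 28–13.
Erikson vs Khan: Erikson wins 36–5.
Fong beats each rival — Hale (34–7), Gupta (24–17), Ito (30–11), Erikson (28–13), Khan (25–16) — so Fong is the Condorcet winner.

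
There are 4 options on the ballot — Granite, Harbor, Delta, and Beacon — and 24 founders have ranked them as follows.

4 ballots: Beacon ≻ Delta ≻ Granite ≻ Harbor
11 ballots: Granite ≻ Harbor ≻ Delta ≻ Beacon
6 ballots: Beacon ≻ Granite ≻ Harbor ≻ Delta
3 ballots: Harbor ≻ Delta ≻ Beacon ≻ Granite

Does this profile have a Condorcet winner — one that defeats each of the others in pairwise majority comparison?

Head-to-head results (24 voters total):
Granite vs Harbor: Granite wins 21–3.
Granite vs Delta: Granite wins 17–7.
Granite vs Beacon: Beacon wins 13–11.
Harbor vs Delta: Harbor wins 20–4.
Harbor vs Beacon: Harbor wins 14–10.
Delta vs Beacon: Delta wins 14–10.
No candidate beats all others: Granite beats Harbor beats Beacon beats Granite, a majority cycle.

No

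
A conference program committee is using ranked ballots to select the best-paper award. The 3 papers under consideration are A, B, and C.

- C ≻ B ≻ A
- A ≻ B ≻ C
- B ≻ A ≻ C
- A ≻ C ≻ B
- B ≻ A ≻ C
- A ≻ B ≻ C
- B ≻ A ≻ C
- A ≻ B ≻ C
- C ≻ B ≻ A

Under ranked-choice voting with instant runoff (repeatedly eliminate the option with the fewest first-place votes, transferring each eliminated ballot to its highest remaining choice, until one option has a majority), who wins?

Round 1: A 4, B 3, C 2. C has the fewest and is eliminated.
Round 2: B 5, A 4. B has a majority.

B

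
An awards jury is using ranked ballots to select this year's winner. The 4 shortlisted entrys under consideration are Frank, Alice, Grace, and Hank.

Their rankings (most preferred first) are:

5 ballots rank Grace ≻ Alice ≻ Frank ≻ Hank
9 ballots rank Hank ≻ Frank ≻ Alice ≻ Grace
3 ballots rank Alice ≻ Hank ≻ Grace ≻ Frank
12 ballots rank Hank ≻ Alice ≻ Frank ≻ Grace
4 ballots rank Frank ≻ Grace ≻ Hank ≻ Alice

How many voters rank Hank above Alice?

Ballots ranking Hank above Alice: 9+12+4 = 25.
Ballots ranking Alice above Hank: 5+3 = 8.
So 25 of 33 voters prefer Hank to Alice.

25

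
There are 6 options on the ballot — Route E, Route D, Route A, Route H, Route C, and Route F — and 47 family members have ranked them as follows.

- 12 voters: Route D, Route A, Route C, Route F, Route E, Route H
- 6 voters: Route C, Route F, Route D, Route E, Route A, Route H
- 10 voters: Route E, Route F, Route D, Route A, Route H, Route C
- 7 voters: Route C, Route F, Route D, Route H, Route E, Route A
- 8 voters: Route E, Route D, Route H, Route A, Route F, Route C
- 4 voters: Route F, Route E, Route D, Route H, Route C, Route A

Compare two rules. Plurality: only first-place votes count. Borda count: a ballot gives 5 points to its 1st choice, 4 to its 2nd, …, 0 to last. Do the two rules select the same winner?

Plurality first-place counts: Route E 18, Route D 12, Route A 0, Route H 0, Route C 13, Route F 4 → Route E.
Borda totals: Route E 137, Route D 173, Route A 90, Route H 56, Route C 105, Route F 144 → Route D.
The two rules disagree: plurality picks Route E, Borda picks Route D.

No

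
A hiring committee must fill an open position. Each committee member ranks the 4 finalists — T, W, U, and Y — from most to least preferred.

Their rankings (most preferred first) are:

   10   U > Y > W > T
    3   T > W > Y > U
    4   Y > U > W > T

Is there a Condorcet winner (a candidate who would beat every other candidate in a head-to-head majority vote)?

Head-to-head results (17 voters total):
T vs W: W wins 14–3.
T vs U: U wins 14–3.
T vs Y: Y wins 14–3.
W vs U: U wins 14–3.
W vs Y: Y wins 14–3.
U vs Y: U wins 10–7.
U beats each rival — T (14–3), W (14–3), Y (10–7) — so U is the Condorcet winner.

Yes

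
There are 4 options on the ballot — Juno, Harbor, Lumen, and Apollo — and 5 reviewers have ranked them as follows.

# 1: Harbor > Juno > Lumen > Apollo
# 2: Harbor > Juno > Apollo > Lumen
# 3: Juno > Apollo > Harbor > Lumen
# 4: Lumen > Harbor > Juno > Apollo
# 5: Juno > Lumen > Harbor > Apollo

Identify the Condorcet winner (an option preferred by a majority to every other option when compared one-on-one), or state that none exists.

Harbor

Head-to-head results (5 voters total):
Juno vs Harbor: Harbor wins 3–2.
Juno vs Lumen: Juno wins 4–1.
Juno vs Apollo: Juno wins 5–0.
Harbor vs Lumen: Harbor wins 3–2.
Harbor vs Apollo: Harbor wins 4–1.
Lumen vs Apollo: Lumen wins 3–2.
Harbor beats each rival — Juno (3–2), Lumen (3–2), Apollo (4–1) — so Harbor is the Condorcet winner.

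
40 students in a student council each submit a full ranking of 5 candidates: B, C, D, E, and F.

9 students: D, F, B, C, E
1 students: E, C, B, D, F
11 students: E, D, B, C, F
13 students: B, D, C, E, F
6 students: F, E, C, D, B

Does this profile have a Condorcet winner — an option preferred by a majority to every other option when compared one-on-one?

Head-to-head results (40 voters total):
B vs C: B wins 33–7.
B vs D: D wins 26–14.
B vs E: B wins 22–18.
B vs F: B wins 25–15.
C vs D: D wins 33–7.
C vs E: C wins 22–18.
C vs F: C wins 25–15.
D vs E: D wins 22–18.
D vs F: D wins 34–6.
E vs F: E wins 25–15.
D beats each rival — B (26–14), C (33–7), E (22–18), F (34–6) — so D is the Condorcet winner.

Yes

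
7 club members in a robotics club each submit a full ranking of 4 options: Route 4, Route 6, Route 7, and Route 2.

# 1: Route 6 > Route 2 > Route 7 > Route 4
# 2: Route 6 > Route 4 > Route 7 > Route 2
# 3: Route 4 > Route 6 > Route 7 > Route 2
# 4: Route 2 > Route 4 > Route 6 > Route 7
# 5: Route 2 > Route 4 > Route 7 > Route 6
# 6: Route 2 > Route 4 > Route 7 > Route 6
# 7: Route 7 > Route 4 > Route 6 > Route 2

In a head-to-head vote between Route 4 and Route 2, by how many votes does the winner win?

1

Ballots ranking Route 4 above Route 2: 3.
Ballots ranking Route 2 above Route 4: 4.
Route 2 wins 4–3, a margin of 1.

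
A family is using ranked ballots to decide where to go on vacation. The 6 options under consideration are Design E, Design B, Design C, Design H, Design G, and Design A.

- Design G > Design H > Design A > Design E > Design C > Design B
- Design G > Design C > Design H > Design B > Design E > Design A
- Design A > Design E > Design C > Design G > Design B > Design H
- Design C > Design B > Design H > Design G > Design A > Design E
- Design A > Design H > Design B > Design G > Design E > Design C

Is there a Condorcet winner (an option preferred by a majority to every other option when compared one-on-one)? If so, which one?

Design G

Head-to-head results (5 voters total):
Design E vs Design B: Design B wins 3–2.
Design E vs Design C: Design E wins 3–2.
Design E vs Design H: Design H wins 4–1.
Design E vs Design G: Design G wins 4–1.
Design E vs Design A: Design A wins 4–1.
Design B vs Design C: Design C wins 4–1.
Design B vs Design H: Design H wins 3–2.
Design B vs Design G: Design G wins 3–2.
Design B vs Design A: Design A wins 3–2.
Design C vs Design H: Design C wins 3–2.
Design C vs Design G: Design G wins 3–2.
Design C vs Design A: Design A wins 3–2.
Design H vs Design G: Design G wins 3–2.
Design H vs Design A: Design H wins 3–2.
Design G vs Design A: Design G wins 3–2.
Design G beats each rival — Design E (4–1), Design B (3–2), Design C (3–2), Design H (3–2), Design A (3–2) — so Design G is the Condorcet winner.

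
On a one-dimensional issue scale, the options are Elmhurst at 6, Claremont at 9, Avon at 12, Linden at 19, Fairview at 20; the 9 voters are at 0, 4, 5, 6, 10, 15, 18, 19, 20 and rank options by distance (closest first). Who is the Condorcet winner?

With single-peaked preferences on a line, the Condorcet winner is the candidate closest to the median voter.
The median voter (position 10) is closest to Claremont at 9.
Check: Claremont vs Elmhurst — voters closer to Claremont: 5 of 9.

Claremont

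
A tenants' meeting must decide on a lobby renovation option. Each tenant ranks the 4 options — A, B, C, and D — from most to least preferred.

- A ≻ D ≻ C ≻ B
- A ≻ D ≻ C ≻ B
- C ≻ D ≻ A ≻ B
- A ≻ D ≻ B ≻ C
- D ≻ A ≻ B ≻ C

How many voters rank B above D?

0

Ballots ranking B above D: 0.
Ballots ranking D above B: 5.
So 0 of 5 voters prefer B to D.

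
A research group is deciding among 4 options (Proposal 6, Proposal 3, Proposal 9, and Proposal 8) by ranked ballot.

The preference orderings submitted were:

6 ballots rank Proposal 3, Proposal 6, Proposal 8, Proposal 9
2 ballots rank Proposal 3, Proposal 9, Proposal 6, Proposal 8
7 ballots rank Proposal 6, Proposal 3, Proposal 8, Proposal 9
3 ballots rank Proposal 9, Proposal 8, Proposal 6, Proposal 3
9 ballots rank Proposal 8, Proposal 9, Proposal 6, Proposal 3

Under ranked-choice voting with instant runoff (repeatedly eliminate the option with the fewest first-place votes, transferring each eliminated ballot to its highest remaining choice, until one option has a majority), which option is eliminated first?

Proposal 9

Round 1: Proposal 8 9, Proposal 3 8, Proposal 6 7, Proposal 9 3. Proposal 9 has the fewest and is eliminated.
Round 2: Proposal 8 12, Proposal 3 8, Proposal 6 7. Proposal 6 has the fewest and is eliminated.
Round 3: Proposal 3 15, Proposal 8 12. Proposal 3 has a majority.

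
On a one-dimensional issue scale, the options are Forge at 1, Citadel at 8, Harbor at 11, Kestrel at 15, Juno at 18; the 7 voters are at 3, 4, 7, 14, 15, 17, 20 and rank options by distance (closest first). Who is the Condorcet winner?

With single-peaked preferences on a line, the Condorcet winner is the candidate closest to the median voter.
The median voter (position 14) is closest to Kestrel at 15.
Check: Kestrel vs Forge — voters closer to Kestrel: 4 of 7.

Kestrel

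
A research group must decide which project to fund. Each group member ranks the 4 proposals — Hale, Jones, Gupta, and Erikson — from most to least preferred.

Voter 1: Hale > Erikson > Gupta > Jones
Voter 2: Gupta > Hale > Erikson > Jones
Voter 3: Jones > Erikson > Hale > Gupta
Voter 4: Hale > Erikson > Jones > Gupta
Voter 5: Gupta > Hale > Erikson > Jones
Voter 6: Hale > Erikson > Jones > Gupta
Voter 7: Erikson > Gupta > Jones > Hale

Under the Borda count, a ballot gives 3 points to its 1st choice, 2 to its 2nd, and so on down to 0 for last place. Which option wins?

Borda scores:
  Hale: 3 + 2 + 1 + 3 + 2 + 3 + 0 = 14
  Jones: 0 + 0 + 3 + 1 + 0 + 1 + 1 = 6
  Gupta: 1 + 3 + 0 + 0 + 3 + 0 + 2 = 9
  Erikson: 2 + 1 + 2 + 2 + 1 + 2 + 3 = 13
Hale has the highest total.

Hale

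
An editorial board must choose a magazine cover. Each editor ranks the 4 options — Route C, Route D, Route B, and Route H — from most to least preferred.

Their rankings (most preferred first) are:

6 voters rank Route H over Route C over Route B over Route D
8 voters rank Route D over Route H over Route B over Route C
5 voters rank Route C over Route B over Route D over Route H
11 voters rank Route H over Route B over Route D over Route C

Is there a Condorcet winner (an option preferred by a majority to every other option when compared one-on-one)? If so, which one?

Route H

Head-to-head results (30 voters total):
Route C vs Route D: Route D wins 19–11.
Route C vs Route B: Route B wins 19–11.
Route C vs Route H: Route H wins 25–5.
Route D vs Route B: Route B wins 22–8.
Route D vs Route H: Route H wins 17–13.
Route B vs Route H: Route H wins 25–5.
Route H beats each rival — Route C (25–5), Route D (17–13), Route B (25–5) — so Route H is the Condorcet winner.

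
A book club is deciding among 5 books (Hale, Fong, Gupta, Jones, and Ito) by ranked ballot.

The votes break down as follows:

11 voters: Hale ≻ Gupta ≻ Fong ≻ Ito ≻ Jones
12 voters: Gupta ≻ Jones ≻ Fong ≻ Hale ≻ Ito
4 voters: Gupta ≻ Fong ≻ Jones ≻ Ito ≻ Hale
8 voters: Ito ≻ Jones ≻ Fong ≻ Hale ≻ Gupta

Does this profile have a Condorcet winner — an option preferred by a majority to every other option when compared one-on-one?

No

Head-to-head results (35 voters total):
Hale vs Fong: Fong wins 24–11.
Hale vs Gupta: Hale wins 19–16.
Hale vs Jones: Jones wins 24–11.
Hale vs Ito: Hale wins 23–12.
Fong vs Gupta: Gupta wins 27–8.
Fong vs Jones: Jones wins 20–15.
Fong vs Ito: Fong wins 27–8.
Gupta vs Jones: Gupta wins 27–8.
Gupta vs Ito: Gupta wins 27–8.
Jones vs Ito: Ito wins 19–16.
No candidate beats all others: Hale beats Gupta beats Fong beats Hale, a majority cycle.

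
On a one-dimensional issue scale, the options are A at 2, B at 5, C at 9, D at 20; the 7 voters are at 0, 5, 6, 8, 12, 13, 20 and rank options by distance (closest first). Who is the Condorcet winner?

C

With single-peaked preferences on a line, the Condorcet winner is the candidate closest to the median voter.
The median voter (position 8) is closest to C at 9.
Check: C vs D — voters closer to C: 6 of 7.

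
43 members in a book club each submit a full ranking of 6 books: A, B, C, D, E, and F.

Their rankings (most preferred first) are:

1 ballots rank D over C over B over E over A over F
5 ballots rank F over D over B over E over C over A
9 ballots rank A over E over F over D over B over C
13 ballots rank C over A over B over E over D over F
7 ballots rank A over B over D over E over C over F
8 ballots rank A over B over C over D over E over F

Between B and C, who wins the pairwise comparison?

Ballots ranking B above C: 5+9+7+8 = 29.
Ballots ranking C above B: 1+13 = 14.
B wins the head-to-head, 29–14.

B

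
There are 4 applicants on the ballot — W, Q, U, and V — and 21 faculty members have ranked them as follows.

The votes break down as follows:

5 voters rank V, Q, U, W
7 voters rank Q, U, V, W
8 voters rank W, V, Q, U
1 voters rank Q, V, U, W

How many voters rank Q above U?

21

Ballots ranking Q above U: 5+7+8+1 = 21.
Ballots ranking U above Q: 0.
So 21 of 21 voters prefer Q to U.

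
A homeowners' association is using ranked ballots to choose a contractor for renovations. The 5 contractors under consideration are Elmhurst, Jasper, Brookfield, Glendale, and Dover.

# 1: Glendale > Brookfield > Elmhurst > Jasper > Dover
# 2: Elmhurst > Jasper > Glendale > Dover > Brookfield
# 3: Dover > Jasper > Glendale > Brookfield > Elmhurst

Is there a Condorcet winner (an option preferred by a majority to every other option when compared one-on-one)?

Head-to-head results (3 voters total):
Elmhurst vs Jasper: Elmhurst wins 2–1.
Elmhurst vs Brookfield: Brookfield wins 2–1.
Elmhurst vs Glendale: Glendale wins 2–1.
Elmhurst vs Dover: Elmhurst wins 2–1.
Jasper vs Brookfield: Jasper wins 2–1.
Jasper vs Glendale: Jasper wins 2–1.
Jasper vs Dover: Jasper wins 2–1.
Brookfield vs Glendale: Glendale wins 3–0.
Brookfield vs Dover: Dover wins 2–1.
Glendale vs Dover: Glendale wins 2–1.
No candidate beats all others: Elmhurst beats Jasper beats Brookfield beats Elmhurst, a majority cycle.

No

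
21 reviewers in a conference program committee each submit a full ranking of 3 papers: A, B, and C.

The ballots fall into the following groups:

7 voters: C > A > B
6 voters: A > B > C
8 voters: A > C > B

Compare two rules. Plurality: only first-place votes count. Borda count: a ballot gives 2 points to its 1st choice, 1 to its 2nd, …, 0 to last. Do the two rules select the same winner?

Plurality first-place counts: A 14, B 0, C 7 → A.
Borda totals: A 35, B 6, C 22 → A.
The two rules agree on A.

Yes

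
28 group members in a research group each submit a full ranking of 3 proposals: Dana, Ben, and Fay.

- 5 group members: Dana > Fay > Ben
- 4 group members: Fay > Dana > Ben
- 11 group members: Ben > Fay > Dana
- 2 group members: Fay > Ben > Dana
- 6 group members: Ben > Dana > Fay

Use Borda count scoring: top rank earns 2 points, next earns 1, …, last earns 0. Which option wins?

Ben

Borda scores:
  Dana: 5·2 + 4·1 + 11·0 + 2·0 + 6·1 = 20
  Ben: 5·0 + 4·0 + 11·2 + 2·1 + 6·2 = 36
  Fay: 5·1 + 4·2 + 11·1 + 2·2 + 6·0 = 28
Ben has the highest total.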